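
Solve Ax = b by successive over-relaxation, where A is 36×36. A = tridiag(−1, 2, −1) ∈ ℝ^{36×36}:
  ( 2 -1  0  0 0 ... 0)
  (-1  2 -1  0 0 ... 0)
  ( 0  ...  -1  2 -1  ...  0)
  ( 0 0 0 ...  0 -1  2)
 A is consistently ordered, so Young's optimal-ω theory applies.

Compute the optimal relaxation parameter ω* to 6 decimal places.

ω* = 1.843648

n=36: λ(B_J) = 1 − λ(A)/2 = cos(kπ/37); k=1 gives ρ_J = 0.996397.
root = sin(π/37) = 0.0848059  (since 1−cos² = sin²).
[ω*] 2 ÷ (1 + 0.0848059) = 2 ÷ 1.0848059 = 1.843648.
[ρ_SOR] ω* − 1 = 0.843648.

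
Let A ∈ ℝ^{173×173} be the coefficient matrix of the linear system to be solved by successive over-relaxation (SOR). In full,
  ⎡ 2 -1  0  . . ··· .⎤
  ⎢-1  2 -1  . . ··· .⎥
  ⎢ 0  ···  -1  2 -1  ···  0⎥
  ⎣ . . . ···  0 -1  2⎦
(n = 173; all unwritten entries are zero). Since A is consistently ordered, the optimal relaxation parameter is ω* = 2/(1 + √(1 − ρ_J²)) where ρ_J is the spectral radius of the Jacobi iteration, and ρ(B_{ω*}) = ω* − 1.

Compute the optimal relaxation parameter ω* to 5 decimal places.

[ρ_J] n=173: ρ(B_J) = cos(π/(n+1)) = cos(π/174) = 0.99984.
√(1 − cos²(π/174)) = sin(π/174) ≈ 0.018054.
ω* = 2/(1 + 0.018054) = 2/1.018054 = 1.96453.
[ρ_SOR] ω* − 1 = 0.96453.

ω* = 1.96453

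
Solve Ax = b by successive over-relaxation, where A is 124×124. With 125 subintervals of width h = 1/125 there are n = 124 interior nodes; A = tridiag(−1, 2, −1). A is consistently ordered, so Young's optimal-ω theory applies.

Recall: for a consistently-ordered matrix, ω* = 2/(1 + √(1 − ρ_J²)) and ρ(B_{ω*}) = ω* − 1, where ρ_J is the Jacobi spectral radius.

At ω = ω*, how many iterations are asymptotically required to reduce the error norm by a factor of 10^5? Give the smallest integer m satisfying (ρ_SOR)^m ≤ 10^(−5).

m = 230

½·tridiag(1,0,1) at n=124: λ_k = cos(kπ/125); max |λ| at k=1 ⇒ ρ_J = cos(π/125) ≈ 0.9996842.
√(1−ρ_J²) simplifies to sin(π/125) = 0.0251301.
[ω*] 2 ÷ (1 + 0.0251301) = 2 ÷ 1.0251301 = 1.9509719.
ρ_SOR = ω* − 1 ≈ 0.9509719.
(0.9509719)^m ≤ 10^{−5}  ⇒  m·ln(0.9509719) ≤ −5·ln10  ⇒  m ≥ 229.018  ⇒  m = 230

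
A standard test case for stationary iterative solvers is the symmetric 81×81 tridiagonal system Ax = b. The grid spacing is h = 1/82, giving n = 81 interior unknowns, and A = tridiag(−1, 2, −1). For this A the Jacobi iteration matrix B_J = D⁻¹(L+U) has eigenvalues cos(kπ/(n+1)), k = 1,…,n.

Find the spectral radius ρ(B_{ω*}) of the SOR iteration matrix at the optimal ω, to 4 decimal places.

spectrum of D⁻¹(L+U) = {cos(kπ/82) : 1≤k≤81}; ρ_J = cos(π/82) = 0.9993.
√(1 − cos²(π/82)) = sin(π/82) ≈ 0.03830.
[ω*] 2 ÷ (1 + 0.03830) = 2 ÷ 1.03830 = 1.9262.
Hence ρ(B_{ω*}) = 1.9262 − 1 = 0.9262.

ρ_SOR = 0.9262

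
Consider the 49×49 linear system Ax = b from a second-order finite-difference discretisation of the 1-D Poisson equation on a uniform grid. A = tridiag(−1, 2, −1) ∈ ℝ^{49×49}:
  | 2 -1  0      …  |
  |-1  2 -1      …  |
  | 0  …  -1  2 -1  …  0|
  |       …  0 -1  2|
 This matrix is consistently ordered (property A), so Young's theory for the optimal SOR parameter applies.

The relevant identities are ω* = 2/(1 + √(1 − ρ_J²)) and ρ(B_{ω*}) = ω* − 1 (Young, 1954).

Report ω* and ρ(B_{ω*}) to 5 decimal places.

ω* = 1.88184, ρ_SOR = 0.88184

½·tridiag(1,0,1) at n=49: λ_k = cos(kπ/50); max |λ| at k=1 ⇒ ρ_J = cos(π/50) ≈ 0.99803.
root = sin(π/50) = 0.062791  (since 1−cos² = sin²).
ω* = 2 / (1 + 0.062791) = 2 / 1.062791 ≈ 1.88184.
ρ(B_{ω*}) = ω*−1 = 0.88184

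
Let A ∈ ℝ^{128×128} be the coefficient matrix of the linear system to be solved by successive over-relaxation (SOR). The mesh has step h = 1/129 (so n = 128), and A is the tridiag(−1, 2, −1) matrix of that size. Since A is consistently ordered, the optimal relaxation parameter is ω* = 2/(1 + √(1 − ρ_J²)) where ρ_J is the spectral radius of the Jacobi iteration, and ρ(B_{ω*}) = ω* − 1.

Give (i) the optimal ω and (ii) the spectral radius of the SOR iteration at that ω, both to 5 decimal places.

ω* = 1.95246, ρ_SOR = 0.95246

n=128: λ(B_J) = 1 − λ(A)/2 = cos(kπ/129); k=1 gives ρ_J = 0.99970.
√(1−ρ_J²) = |sin(π/129)| = 0.024351
So ω* = 2/1.024351 = 1.95246 (Young).
Hence ρ(B_{ω*}) = 1.95246 − 1 = 0.95246.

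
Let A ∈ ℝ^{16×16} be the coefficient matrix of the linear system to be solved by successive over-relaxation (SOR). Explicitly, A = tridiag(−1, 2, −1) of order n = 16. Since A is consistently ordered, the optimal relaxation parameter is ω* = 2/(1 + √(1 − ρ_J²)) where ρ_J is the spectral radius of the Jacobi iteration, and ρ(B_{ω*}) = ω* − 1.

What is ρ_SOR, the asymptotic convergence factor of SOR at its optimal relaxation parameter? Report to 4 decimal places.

n=16: λ(B_J) = 1 − λ(A)/2 = cos(kπ/17); k=1 gives ρ_J = 0.9830.
√(1 − cos²(π/17)) = sin(π/17) ≈ 0.18375.
Young: ω* = 2/(1+√(1−ρ_J²)) = 2/(1+0.18375) = 2/1.18375 = 1.6895.
At ω = 1.6895 every |λ(B_ω)| = ω−1, so ρ_SOR = 0.6895.

ρ_SOR = 0.6895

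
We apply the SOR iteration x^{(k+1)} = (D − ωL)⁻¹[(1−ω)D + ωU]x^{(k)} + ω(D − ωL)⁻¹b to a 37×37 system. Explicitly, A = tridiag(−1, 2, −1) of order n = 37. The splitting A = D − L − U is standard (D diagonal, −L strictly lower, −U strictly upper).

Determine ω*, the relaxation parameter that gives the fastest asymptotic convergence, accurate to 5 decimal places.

spectrum of D⁻¹(L+U) = {cos(kπ/38) : 1≤k≤37}; ρ_J = cos(π/38) = 0.99658.
√(1−ρ_J²) = |sin(π/38)| = 0.082579
Young: ω* = 2/(1+√(1−ρ_J²)) = 2/(1+0.082579) = 2/1.082579 = 1.84744.
ρ_SOR = ω* − 1 = 1.84744 − 1 = 0.84744.

ω* = 1.84744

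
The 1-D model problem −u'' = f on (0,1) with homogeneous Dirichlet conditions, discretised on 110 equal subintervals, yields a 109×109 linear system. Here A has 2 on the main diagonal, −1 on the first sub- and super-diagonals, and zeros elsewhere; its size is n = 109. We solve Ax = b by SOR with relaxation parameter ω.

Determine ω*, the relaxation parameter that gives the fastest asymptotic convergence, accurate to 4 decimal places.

ω* = 1.9445

[ρ_J] n=109: ρ(B_J) = cos(π/(n+1)) = cos(π/110) = 0.9996.
√(1−ρ_J²) simplifies to sin(π/110) = 0.02856.
ω* = 2/(1 + 0.02856) = 2/1.02856 = 1.9445.
ρ_SOR = ω* − 1 = 1.9445 − 1 = 0.9445.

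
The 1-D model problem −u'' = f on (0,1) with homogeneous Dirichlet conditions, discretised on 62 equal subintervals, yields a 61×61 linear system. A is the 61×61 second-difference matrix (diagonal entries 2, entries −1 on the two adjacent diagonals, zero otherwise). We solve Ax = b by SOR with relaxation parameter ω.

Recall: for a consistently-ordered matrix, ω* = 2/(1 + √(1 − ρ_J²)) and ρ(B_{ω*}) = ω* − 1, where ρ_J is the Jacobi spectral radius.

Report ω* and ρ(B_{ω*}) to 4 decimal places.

spectrum of D⁻¹(L+U) = {cos(kπ/62) : 1≤k≤61}; ρ_J = cos(π/62) = 0.9987.
√(1−ρ_J²) = |sin(π/62)| = 0.05065
Young: ω* = 2/(1+√(1−ρ_J²)) = 2/(1+0.05065) = 2/1.05065 = 1.9036.
At ω = 1.9036 every |λ(B_ω)| = ω−1, so ρ_SOR = 0.9036.

ω* = 1.9036, ρ_SOR = 0.9036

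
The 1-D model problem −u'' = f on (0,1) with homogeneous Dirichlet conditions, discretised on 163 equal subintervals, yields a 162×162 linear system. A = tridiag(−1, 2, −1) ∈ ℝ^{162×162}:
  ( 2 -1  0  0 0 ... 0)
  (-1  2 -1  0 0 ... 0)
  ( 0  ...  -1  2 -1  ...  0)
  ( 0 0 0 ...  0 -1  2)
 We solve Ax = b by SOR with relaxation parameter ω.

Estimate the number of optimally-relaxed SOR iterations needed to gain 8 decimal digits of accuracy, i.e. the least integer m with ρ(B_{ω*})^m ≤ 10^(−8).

m = 478

ρ_J = max_k |cos(kπ/163)| = cos(π/163) = 0.9998143
√(1 − cos²(π/163)) = sin(π/163) ≈ 0.0192724.
[ω*] 2 ÷ (1 + 0.0192724) = 2 ÷ 1.0192724 = 1.9621840.
[ρ_SOR] ω* − 1 = 0.9621840.
ρ_SOR^m ≤ 10^(−8) ⇔ m ≥ 8·ln10/(−ln 0.9621840) = 18.4207/0.0385496 = 477.844; m = ⌈477.844⌉ = 478.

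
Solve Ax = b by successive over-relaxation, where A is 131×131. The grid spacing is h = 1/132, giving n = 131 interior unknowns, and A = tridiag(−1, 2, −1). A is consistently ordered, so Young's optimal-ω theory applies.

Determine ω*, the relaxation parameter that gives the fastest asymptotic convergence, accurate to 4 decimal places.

[ρ_J] n=131: ρ(B_J) = cos(π/(n+1)) = cos(π/132) = 0.9997.
root = sin(π/132) = 0.02380  (since 1−cos² = sin²).
ω* = 2 / (1 + 0.02380) = 2 / 1.02380 ≈ 1.9535.
and ρ(B_{ω*}) = 1.9535 − 1 = 0.9535.

ω* = 1.9535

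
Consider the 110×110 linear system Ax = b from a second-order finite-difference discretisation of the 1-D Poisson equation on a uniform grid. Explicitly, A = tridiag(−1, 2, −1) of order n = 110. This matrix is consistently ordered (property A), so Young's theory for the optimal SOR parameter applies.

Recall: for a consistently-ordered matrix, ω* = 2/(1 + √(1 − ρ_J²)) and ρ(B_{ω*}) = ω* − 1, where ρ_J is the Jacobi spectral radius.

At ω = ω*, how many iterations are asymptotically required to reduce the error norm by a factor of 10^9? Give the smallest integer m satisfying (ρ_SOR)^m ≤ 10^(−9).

m = 367

½·tridiag(1,0,1) at n=110: λ_k = cos(kπ/111); max |λ| at k=1 ⇒ ρ_J = cos(π/111) ≈ 0.9995995.
√(1−ρ_J²) simplifies to sin(π/111) = 0.0282989.
ω* = 2 / (1 + 0.0282989) = 2 / 1.0282989 ≈ 1.9449598.
At ω = 1.9449598 every |λ(B_ω)| = ω−1, so ρ_SOR = 0.9449598.
For 9 digits: m = 9·ln10 / (−ln 0.9449598) = 20.7233/0.0566129 = 366.053; round up → m = 367.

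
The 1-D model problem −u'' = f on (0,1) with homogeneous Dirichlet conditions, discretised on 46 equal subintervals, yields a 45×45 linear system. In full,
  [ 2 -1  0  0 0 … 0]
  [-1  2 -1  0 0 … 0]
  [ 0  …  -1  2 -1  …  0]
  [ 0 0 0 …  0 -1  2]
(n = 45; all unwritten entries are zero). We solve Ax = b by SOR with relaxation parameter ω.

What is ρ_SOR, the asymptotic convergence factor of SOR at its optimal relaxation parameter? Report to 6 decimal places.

[ρ_J] n=45: ρ(B_J) = cos(π/(n+1)) = cos(π/46) = 0.997669.
√(1−ρ_J²) = |sin(π/46)| = 0.0682424
Young: ω* = 2/(1+√(1−ρ_J²)) = 2/(1+0.0682424) = 2/1.0682424 = 1.872234.
ρ(B_{ω*}) = ω*−1 = 0.872234

ρ_SOR = 0.872234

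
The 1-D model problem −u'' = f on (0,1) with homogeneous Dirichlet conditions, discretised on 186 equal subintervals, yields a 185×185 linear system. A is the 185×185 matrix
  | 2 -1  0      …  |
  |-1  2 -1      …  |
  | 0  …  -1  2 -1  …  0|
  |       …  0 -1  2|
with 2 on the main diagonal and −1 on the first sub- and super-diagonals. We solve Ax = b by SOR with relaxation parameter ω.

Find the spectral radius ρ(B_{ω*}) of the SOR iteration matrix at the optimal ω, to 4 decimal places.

½·tridiag(1,0,1) at n=185: λ_k = cos(kπ/186); max |λ| at k=1 ⇒ ρ_J = cos(π/186) ≈ 0.9999.
√(1−ρ_J²) simplifies to sin(π/186) = 0.01689.
ω* = 2/(1 + 0.01689) = 2/1.01689 = 1.9668.
ρ_SOR = ω* − 1 ≈ 0.9668.

ρ_SOR = 0.9668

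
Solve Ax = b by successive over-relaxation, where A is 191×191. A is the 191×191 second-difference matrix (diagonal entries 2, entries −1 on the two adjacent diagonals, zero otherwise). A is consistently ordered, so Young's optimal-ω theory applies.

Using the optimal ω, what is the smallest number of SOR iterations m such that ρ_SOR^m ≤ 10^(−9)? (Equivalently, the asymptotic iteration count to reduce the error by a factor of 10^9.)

m = 634

ρ_J = max_k |cos(kπ/192)| = cos(π/192) = 0.9998661
root = sin(π/192) = 0.0163617  (since 1−cos² = sin²).
ω* = 2/(1 + 0.0163617) = 2/1.0163617 = 1.9678034.
[ρ_SOR] ω* − 1 = 0.9678034.
ρ_SOR^m ≤ 10^(−9) ⇔ m ≥ 9·ln10/(−ln 0.9678034) = 20.7233/0.0327263 = 633.231; m = ⌈633.231⌉ = 634.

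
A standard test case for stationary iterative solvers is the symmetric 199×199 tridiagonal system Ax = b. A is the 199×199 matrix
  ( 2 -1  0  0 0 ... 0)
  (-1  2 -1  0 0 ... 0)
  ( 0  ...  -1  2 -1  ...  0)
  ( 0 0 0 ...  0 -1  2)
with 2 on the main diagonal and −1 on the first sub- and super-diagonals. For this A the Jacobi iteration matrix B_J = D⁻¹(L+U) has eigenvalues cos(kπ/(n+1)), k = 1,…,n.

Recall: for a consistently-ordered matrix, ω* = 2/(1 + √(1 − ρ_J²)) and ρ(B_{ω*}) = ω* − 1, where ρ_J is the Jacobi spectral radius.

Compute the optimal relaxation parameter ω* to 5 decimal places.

ω* = 1.96907

[ρ_J] n=199: ρ(B_J) = cos(π/(n+1)) = cos(π/200) = 0.99988.
1 − cos²(π/200) = sin²(π/200) ⇒ √(1−ρ_J²) = sin(π/200) = 0.015707.
ω* = 2/(1 + 0.015707) = 2/1.015707 = 1.96907.
ρ_SOR = ω* − 1 = 1.96907 − 1 = 0.96907.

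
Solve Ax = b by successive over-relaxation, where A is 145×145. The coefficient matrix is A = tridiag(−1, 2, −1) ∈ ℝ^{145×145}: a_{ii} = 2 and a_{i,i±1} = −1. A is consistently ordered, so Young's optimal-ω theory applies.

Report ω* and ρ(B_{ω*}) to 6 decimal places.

spectrum of D⁻¹(L+U) = {cos(kπ/146) : 1≤k≤145}; ρ_J = cos(π/146) = 0.999769.
root = sin(π/146) = 0.0215161  (since 1−cos² = sin²).
Then 2/(1+√(1−ρ_J²)) = 2/(1+0.0215161); ω* = 2/1.0215161 = 1.957874.
and ρ(B_{ω*}) = 1.957874 − 1 = 0.957874.

ω* = 1.957874, ρ_SOR = 0.957874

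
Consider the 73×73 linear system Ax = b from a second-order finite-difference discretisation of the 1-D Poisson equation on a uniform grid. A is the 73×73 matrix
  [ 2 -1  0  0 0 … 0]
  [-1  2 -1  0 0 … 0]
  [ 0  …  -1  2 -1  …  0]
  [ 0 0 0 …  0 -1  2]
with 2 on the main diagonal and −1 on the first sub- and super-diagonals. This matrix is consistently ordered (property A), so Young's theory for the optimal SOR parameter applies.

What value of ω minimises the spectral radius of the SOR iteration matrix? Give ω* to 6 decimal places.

n=73: λ(B_J) = 1 − λ(A)/2 = cos(kπ/74); k=1 gives ρ_J = 0.999099.
√(1 − cos²(π/74)) = sin(π/74) ≈ 0.0424412.
ω* = 2 / (1 + 0.0424412) = 2 / 1.0424412 ≈ 1.918573.
ρ_SOR = ω* − 1 = 1.918573 − 1 = 0.918573.

ω* = 1.918573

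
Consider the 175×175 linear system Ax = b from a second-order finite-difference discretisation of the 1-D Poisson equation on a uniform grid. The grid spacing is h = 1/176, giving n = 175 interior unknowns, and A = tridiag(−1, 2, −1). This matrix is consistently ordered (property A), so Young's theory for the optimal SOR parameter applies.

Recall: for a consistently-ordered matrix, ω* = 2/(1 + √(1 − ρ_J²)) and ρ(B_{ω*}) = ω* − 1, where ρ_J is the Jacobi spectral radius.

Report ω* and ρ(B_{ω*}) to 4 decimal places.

n=175: λ(B_J) = 1 − λ(A)/2 = cos(kπ/176); k=1 gives ρ_J = 0.9998.
√(1 − cos²(π/176)) = sin(π/176) ≈ 0.01785.
ω* = 2/(1+0.01785) = 1.9649
ρ_SOR = ω* − 1 = 1.9649 − 1 = 0.9649.

ω* = 1.9649, ρ_SOR = 0.9649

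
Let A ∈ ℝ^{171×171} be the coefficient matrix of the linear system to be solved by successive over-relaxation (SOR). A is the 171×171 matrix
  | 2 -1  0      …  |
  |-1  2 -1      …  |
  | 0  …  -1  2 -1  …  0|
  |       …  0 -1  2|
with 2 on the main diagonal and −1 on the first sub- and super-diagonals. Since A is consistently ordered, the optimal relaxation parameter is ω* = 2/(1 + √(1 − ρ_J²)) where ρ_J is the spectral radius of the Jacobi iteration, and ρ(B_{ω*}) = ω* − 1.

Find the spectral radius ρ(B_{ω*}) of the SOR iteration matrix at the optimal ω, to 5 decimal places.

ρ_SOR = 0.96413

n=171: λ(B_J) = 1 − λ(A)/2 = cos(kπ/172); k=1 gives ρ_J = 0.99983.
√(1−ρ_J²) simplifies to sin(π/172) = 0.018264.
Young: ω* = 2/(1+√(1−ρ_J²)) = 2/(1+0.018264) = 2/1.018264 = 1.96413.
ρ_SOR = ω* − 1 ≈ 0.96413.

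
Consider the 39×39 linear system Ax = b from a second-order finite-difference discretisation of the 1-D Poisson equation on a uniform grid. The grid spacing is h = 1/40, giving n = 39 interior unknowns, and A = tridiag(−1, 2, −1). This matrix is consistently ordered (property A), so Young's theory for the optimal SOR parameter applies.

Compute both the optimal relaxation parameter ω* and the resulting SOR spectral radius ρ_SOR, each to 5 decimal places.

spectrum of D⁻¹(L+U) = {cos(kπ/40) : 1≤k≤39}; ρ_J = cos(π/40) = 0.99692.
1 − cos²(π/40) = sin²(π/40) ⇒ √(1−ρ_J²) = sin(π/40) = 0.078459.
ω* = 2/(1 + 0.078459) = 2/1.078459 = 1.85450.
At ω = 1.85450 every |λ(B_ω)| = ω−1, so ρ_SOR = 0.85450.

ω* = 1.85450, ρ_SOR = 0.85450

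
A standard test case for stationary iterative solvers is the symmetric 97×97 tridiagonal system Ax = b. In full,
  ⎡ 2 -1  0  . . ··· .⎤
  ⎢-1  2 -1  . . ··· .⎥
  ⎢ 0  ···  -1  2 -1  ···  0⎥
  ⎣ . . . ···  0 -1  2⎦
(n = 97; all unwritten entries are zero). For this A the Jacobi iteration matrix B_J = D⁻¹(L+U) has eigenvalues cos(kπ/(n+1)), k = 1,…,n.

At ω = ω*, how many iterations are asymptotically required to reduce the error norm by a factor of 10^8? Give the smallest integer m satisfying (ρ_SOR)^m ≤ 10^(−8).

With n=97, ρ(Jacobi) = cos(π/98) = 0.9994862.
√(1−ρ_J²) = |sin(π/98)| = 0.0320516
Young: ω* = 2/(1+√(1−ρ_J²)) = 2/(1+0.0320516) = 2/1.0320516 = 1.9378876.
ρ_SOR = ω* − 1 = 1.9378876 − 1 = 0.9378876.
Need (0.9378876)^m ≤ 10^(−8): m ≥ 8·ln10/|ln 0.9378876| = 18.4207/0.0641252 = 287.261 ⇒ m = 288.

m = 288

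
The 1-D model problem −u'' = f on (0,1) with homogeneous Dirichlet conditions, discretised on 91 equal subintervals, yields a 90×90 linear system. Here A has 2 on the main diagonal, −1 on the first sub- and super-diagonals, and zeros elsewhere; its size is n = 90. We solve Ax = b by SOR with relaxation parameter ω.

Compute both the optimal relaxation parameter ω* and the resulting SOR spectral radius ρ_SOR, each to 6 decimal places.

ω* = 1.933271, ρ_SOR = 0.933271

[ρ_J] n=90: ρ(B_J) = cos(π/(n+1)) = cos(π/91) = 0.999404.
1 − cos²(π/91) = sin²(π/91) ⇒ √(1−ρ_J²) = sin(π/91) = 0.0345161.
ω* = 2 / (1 + 0.0345161) = 2 / 1.0345161 ≈ 1.933271.
Hence ρ(B_{ω*}) = 1.933271 − 1 = 0.933271.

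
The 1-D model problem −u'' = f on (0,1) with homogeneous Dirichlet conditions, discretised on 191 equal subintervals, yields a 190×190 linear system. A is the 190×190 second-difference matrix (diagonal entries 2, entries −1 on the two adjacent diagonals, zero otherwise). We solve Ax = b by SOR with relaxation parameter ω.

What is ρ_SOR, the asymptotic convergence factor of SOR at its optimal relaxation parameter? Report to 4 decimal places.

ρ_SOR = 0.9676

B_J for the 190×190 system has eigenvalues cos(kπ/191); ρ_J = cos(π/191) = 0.9999.
√(1−ρ_J²) = |sin(π/191)| = 0.01645
Young: ω* = 2/(1+√(1−ρ_J²)) = 2/(1+0.01645) = 2/1.01645 = 1.9676.
[ρ_SOR] ω* − 1 = 0.9676.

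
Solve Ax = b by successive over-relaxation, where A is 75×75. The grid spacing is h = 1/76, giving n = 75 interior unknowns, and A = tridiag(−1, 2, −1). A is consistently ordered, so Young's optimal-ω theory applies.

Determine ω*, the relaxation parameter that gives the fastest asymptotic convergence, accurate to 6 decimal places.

With n=75, ρ(Jacobi) = cos(π/76) = 0.999146.
√(1−ρ_J²) simplifies to sin(π/76) = 0.0413250.
[ω*] 2 ÷ (1 + 0.0413250) = 2 ÷ 1.0413250 = 1.920630.
[ρ_SOR] ω* − 1 = 0.920630.

ω* = 1.920630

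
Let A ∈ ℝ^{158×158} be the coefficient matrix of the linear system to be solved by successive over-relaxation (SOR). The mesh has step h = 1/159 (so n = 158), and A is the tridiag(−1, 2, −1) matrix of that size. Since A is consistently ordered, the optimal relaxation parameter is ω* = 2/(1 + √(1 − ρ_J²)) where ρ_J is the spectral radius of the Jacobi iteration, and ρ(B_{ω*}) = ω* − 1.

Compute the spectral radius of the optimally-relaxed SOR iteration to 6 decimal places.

[ρ_J] n=158: ρ(B_J) = cos(π/(n+1)) = cos(π/159) = 0.999805.
√(1 − cos²(π/159)) = sin(π/159) ≈ 0.0197572.
[ω*] 2 ÷ (1 + 0.0197572) = 2 ÷ 1.0197572 = 1.961251.
and ρ(B_{ω*}) = 1.961251 − 1 = 0.961251.

ρ_SOR = 0.961251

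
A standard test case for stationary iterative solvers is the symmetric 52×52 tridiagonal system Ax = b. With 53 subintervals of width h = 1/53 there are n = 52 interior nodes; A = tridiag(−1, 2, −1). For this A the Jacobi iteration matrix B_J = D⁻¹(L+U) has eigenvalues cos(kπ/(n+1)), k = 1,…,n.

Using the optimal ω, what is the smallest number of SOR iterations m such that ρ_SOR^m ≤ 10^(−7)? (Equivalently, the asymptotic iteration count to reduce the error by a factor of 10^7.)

½·tridiag(1,0,1) at n=52: λ_k = cos(kπ/53); max |λ| at k=1 ⇒ ρ_J = cos(π/53) ≈ 0.9982437.
√(1−ρ_J²) = |sin(π/53)| = 0.0592406
ω* = 2/(1+0.0592406) = 1.8881451
[ρ_SOR] ω* − 1 = 0.8881451.
m ≥ 7·ln10 / (−ln 0.8881451) = 135.880; smallest integer m = 136.

m = 136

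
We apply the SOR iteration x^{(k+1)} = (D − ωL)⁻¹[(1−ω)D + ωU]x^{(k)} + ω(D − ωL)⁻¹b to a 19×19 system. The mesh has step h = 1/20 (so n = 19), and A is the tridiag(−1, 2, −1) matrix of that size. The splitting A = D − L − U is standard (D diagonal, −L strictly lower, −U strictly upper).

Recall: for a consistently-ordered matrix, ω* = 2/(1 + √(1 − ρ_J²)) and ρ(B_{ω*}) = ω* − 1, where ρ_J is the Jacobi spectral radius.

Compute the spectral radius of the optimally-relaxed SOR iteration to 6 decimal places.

ρ_SOR = 0.729454

B_J for the 19×19 system has eigenvalues cos(kπ/20); ρ_J = cos(π/20) = 0.987688.
√(1 − cos²(π/20)) = sin(π/20) ≈ 0.1564345.
[ω*] 2 ÷ (1 + 0.1564345) = 2 ÷ 1.1564345 = 1.729454.
ρ_SOR = ω* − 1 = 1.729454 − 1 = 0.729454.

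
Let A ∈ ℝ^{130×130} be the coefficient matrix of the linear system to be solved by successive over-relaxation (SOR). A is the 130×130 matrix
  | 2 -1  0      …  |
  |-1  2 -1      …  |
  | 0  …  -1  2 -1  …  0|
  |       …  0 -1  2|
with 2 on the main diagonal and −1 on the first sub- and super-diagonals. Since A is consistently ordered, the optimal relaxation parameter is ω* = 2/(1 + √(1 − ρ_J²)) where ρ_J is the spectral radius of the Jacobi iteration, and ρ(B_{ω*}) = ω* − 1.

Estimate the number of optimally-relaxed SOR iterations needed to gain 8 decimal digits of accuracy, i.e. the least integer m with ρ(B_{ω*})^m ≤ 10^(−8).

B_J for the 130×130 system has eigenvalues cos(kπ/131); ρ_J = cos(π/131) = 0.9997125.
√(1−ρ_J²) simplifies to sin(π/131) = 0.0239793.
[ω*] 2 ÷ (1 + 0.0239793) = 2 ÷ 1.0239793 = 1.9531645.
At ω = 1.9531645 every |λ(B_ω)| = ω−1, so ρ_SOR = 0.9531645.
(0.9531645)^m ≤ 10^{−8}  ⇒  m·ln(0.9531645) ≤ −8·ln10  ⇒  m ≥ 384.022  ⇒  m = 385

m = 385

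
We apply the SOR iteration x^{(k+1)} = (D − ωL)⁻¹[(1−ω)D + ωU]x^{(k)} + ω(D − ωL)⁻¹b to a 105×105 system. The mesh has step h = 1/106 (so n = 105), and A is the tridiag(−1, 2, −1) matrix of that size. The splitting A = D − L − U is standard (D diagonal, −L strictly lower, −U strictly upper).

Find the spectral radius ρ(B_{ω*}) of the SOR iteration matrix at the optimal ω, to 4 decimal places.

B_J for the 105×105 system has eigenvalues cos(kπ/106); ρ_J = cos(π/106) = 0.9996.
√(1−ρ_J²) simplifies to sin(π/106) = 0.02963.
ω* = 2/(1 + 0.02963) = 2/1.02963 = 1.9424.
At ω = 1.9424 every |λ(B_ω)| = ω−1, so ρ_SOR = 0.9424.

ρ_SOR = 0.9424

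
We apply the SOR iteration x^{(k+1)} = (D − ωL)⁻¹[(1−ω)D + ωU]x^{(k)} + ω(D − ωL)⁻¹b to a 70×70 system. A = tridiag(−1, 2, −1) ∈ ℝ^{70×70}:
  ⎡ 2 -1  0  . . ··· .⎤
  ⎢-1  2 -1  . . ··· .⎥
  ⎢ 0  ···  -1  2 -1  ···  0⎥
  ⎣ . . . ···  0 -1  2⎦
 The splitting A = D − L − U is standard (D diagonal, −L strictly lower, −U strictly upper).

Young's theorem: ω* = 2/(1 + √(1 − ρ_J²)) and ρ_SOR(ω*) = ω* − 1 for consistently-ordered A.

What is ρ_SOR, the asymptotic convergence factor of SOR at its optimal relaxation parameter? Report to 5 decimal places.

ρ_SOR = 0.91528

n=70: λ(B_J) = 1 − λ(A)/2 = cos(kπ/71); k=1 gives ρ_J = 0.99902.
root = sin(π/71) = 0.044233  (since 1−cos² = sin²).
Young: ω* = 2/(1+√(1−ρ_J²)) = 2/(1+0.044233) = 2/1.044233 = 1.91528.
[ρ_SOR] ω* − 1 = 0.91528.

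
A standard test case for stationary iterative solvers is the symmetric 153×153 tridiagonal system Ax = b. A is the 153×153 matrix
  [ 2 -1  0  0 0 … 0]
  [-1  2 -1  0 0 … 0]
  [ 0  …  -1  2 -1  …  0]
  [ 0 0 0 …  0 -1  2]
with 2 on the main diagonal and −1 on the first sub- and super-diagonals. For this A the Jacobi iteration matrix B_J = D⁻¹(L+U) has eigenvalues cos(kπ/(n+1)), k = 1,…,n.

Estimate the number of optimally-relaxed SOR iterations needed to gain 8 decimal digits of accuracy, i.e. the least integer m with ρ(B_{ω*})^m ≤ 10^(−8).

m = 452

[ρ_J] n=153: ρ(B_J) = cos(π/(n+1)) = cos(π/154) = 0.9997919.
1 − cos²(π/154) = sin²(π/154) ⇒ √(1−ρ_J²) = sin(π/154) = 0.0203985.
Then 2/(1+√(1−ρ_J²)) = 2/(1+0.0203985); ω* = 2/1.0203985 = 1.9600186.
ρ_SOR = ω* − 1 ≈ 0.9600186.
Need (0.9600186)^m ≤ 10^(−8): m ≥ 8·ln10/|ln 0.9600186| = 18.4207/0.0408026 = 451.459 ⇒ m = 452.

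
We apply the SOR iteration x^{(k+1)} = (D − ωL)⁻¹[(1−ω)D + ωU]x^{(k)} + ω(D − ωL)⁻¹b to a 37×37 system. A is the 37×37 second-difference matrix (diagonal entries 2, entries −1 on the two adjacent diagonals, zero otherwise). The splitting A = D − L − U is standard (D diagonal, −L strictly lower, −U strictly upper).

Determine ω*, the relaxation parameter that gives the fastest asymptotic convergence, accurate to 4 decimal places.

ω* = 1.8474

B_J for the 37×37 system has eigenvalues cos(kπ/38); ρ_J = cos(π/38) = 0.9966.
1 − cos²(π/38) = sin²(π/38) ⇒ √(1−ρ_J²) = sin(π/38) = 0.08258.
ω* = 2/(1 + 0.08258) = 2/1.08258 = 1.8474.
ρ(B_{ω*}) = ω*−1 = 0.8474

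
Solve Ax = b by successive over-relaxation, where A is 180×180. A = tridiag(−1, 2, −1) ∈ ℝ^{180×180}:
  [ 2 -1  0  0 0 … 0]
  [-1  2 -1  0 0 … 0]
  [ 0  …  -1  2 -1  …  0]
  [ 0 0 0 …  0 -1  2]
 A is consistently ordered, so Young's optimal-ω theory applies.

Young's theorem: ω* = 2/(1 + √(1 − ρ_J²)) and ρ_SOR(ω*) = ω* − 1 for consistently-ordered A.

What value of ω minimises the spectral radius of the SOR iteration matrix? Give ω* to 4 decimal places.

ω* = 1.9659

spectrum of D⁻¹(L+U) = {cos(kπ/181) : 1≤k≤180}; ρ_J = cos(π/181) = 0.9998.
1 − cos²(π/181) = sin²(π/181) ⇒ √(1−ρ_J²) = sin(π/181) = 0.01736.
So ω* = 2/1.01736 = 1.9659 (Young).
and ρ(B_{ω*}) = 1.9659 − 1 = 0.9659.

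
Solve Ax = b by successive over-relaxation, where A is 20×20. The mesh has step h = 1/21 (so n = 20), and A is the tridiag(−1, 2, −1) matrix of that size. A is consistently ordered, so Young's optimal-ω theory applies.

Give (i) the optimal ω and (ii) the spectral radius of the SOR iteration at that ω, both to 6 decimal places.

ω* = 1.740580, ρ_SOR = 0.740580

B_J for the 20×20 system has eigenvalues cos(kπ/21); ρ_J = cos(π/21) = 0.988831.
root = sin(π/21) = 0.1490423  (since 1−cos² = sin²).
Young: ω* = 2/(1+√(1−ρ_J²)) = 2/(1+0.1490423) = 2/1.1490423 = 1.740580.
Hence ρ(B_{ω*}) = 1.740580 − 1 = 0.740580.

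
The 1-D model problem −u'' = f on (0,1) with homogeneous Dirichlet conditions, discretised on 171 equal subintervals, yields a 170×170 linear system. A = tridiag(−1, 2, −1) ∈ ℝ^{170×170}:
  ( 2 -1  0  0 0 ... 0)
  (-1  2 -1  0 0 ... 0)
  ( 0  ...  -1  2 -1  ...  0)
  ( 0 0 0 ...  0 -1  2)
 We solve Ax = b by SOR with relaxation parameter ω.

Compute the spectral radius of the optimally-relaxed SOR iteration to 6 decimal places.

ρ_SOR = 0.963921

n=170: λ(B_J) = 1 − λ(A)/2 = cos(kπ/171); k=1 gives ρ_J = 0.999831.
√(1−ρ_J²) simplifies to sin(π/171) = 0.0183709.
ω* = 2/(1+0.0183709) = 1.963921
and ρ(B_{ω*}) = 1.963921 − 1 = 0.963921.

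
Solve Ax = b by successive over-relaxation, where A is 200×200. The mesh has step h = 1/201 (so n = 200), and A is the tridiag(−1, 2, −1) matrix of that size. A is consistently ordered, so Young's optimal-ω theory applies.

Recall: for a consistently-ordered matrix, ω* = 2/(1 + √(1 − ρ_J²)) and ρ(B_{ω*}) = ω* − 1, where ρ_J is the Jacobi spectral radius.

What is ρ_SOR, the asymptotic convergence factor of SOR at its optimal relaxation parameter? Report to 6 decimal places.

ρ_SOR = 0.969223

B_J for the 200×200 system has eigenvalues cos(kπ/201); ρ_J = cos(π/201) = 0.999878.
root = sin(π/201) = 0.0156292  (since 1−cos² = sin²).
So ω* = 2/1.0156292 = 1.969223 (Young).
ρ(B_{ω*}) = ω*−1 = 0.969223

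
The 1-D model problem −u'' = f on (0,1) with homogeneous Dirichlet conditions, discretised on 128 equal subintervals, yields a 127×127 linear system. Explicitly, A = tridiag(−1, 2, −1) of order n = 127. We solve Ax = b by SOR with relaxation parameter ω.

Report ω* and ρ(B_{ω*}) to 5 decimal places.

ω* = 1.95209, ρ_SOR = 0.95209

n=127: λ(B_J) = 1 − λ(A)/2 = cos(kπ/128); k=1 gives ρ_J = 0.99970.
√(1−ρ_J²) = |sin(π/128)| = 0.024541
So ω* = 2/1.024541 = 1.95209 (Young).
At ω = 1.95209 every |λ(B_ω)| = ω−1, so ρ_SOR = 0.95209.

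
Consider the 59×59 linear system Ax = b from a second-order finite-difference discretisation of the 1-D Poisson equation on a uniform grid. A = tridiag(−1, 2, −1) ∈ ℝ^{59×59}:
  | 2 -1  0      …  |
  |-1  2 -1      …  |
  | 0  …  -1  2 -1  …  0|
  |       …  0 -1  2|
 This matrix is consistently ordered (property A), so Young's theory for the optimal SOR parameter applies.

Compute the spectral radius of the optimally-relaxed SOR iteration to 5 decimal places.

ρ_SOR = 0.90053

With n=59, ρ(Jacobi) = cos(π/60) = 0.99863.
√(1−ρ_J²) simplifies to sin(π/60) = 0.052336.
Then 2/(1+√(1−ρ_J²)) = 2/(1+0.052336); ω* = 2/1.052336 = 1.90053.
At ω = 1.90053 every |λ(B_ω)| = ω−1, so ρ_SOR = 0.90053.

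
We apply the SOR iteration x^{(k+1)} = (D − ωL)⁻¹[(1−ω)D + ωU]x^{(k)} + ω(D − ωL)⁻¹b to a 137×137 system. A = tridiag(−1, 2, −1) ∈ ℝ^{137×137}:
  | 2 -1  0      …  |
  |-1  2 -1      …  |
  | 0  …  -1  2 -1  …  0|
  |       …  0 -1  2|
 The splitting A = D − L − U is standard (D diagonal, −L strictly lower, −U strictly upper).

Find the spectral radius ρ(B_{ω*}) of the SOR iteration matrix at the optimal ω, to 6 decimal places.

ρ_SOR = 0.955487

[ρ_J] n=137: ρ(B_J) = cos(π/(n+1)) = cos(π/138) = 0.999741.
√(1−ρ_J²) simplifies to sin(π/138) = 0.0227632.
ω* = 2/(1+0.0227632) = 1.955487
Hence ρ(B_{ω*}) = 1.955487 − 1 = 0.955487.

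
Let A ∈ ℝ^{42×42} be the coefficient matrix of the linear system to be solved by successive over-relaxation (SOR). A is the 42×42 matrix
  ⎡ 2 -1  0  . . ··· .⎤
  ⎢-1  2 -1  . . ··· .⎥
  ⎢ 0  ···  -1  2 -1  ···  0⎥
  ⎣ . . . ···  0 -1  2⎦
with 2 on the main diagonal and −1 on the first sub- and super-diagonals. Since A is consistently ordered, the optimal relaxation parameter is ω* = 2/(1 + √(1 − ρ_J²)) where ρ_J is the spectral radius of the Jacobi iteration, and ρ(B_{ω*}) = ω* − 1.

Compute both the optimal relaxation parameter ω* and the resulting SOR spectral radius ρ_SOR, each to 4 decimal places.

ω* = 1.8639, ρ_SOR = 0.8639

With n=42, ρ(Jacobi) = cos(π/43) = 0.9973.
√(1−ρ_J²) = |sin(π/43)| = 0.07300
So ω* = 2/1.07300 = 1.8639 (Young).
and ρ(B_{ω*}) = 1.8639 − 1 = 0.8639.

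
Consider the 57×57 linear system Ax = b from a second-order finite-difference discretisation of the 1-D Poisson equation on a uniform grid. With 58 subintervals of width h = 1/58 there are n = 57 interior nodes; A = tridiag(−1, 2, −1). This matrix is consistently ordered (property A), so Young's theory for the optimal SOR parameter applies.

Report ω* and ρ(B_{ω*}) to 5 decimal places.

ω* = 1.89728, ρ_SOR = 0.89728

[ρ_J] n=57: ρ(B_J) = cos(π/(n+1)) = cos(π/58) = 0.99853.
√(1 − cos²(π/58)) = sin(π/58) ≈ 0.054139.
ω* = 2/(1+0.054139) = 1.89728
ρ_SOR = ω* − 1 ≈ 0.89728.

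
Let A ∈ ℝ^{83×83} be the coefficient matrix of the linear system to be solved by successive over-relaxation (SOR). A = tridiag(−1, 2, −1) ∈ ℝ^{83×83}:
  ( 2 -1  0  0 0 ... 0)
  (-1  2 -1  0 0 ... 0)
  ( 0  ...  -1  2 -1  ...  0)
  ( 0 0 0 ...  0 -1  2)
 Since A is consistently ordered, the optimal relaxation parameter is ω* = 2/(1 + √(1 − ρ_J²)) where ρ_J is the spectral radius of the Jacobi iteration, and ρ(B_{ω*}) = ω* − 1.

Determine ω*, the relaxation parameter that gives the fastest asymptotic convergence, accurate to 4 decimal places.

ω* = 1.9279

With n=83, ρ(Jacobi) = cos(π/84) = 0.9993.
root = sin(π/84) = 0.03739  (since 1−cos² = sin²).
ω* = 2 / (1 + 0.03739) = 2 / 1.03739 ≈ 1.9279.
and ρ(B_{ω*}) = 1.9279 − 1 = 0.9279.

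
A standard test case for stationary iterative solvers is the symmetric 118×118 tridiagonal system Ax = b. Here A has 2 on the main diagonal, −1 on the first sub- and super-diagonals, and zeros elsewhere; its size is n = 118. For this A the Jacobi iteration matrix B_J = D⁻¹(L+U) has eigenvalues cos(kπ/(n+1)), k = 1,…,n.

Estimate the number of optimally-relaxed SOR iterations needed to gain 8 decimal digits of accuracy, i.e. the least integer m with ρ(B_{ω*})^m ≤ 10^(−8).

m = 349

ρ_J = max_k |cos(kπ/119)| = cos(π/119) = 0.9996515
√(1−ρ_J²) simplifies to sin(π/119) = 0.0263969.
ω* = 2/(1 + 0.0263969) = 2/1.0263969 = 1.9485640.
[ρ_SOR] ω* − 1 = 0.9485640.
Need (0.9485640)^m ≤ 10^(−8): m ≥ 8·ln10/|ln 0.9485640| = 18.4207/0.052806 = 348.837 ⇒ m = 349.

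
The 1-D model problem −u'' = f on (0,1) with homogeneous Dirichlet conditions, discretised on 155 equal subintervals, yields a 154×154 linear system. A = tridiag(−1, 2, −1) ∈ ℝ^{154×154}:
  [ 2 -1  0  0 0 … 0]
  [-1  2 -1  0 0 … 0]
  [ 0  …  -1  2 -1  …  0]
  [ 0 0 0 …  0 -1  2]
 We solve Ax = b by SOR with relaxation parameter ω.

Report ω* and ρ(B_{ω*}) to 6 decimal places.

ω* = 1.960271, ρ_SOR = 0.960271

ρ_J = max_k |cos(kπ/155)| = cos(π/155) = 0.999795
1 − cos²(π/155) = sin²(π/155) ⇒ √(1−ρ_J²) = sin(π/155) = 0.0202670.
[ω*] 2 ÷ (1 + 0.0202670) = 2 ÷ 1.0202670 = 1.960271.
Hence ρ(B_{ω*}) = 1.960271 − 1 = 0.960271.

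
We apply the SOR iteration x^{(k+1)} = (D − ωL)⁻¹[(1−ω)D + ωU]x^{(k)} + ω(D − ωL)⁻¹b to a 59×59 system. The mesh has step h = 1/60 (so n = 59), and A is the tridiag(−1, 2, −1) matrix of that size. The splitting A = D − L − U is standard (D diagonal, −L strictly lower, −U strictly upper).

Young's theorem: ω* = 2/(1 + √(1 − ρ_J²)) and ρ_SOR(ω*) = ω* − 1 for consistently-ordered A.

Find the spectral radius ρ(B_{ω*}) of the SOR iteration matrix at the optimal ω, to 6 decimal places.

ρ_SOR = 0.900534

ρ_J = max_k |cos(kπ/60)| = cos(π/60) = 0.998630
root = sin(π/60) = 0.0523360  (since 1−cos² = sin²).
So ω* = 2/1.0523360 = 1.900534 (Young).
ρ_SOR = ω* − 1 ≈ 0.900534.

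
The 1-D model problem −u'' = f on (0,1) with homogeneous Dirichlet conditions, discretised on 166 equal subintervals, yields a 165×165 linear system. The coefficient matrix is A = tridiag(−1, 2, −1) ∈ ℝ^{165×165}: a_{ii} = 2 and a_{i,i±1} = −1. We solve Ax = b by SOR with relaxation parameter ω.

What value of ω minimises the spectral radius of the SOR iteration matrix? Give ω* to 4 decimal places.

½·tridiag(1,0,1) at n=165: λ_k = cos(kπ/166); max |λ| at k=1 ⇒ ρ_J = cos(π/166) ≈ 0.9998.
√(1 − cos²(π/166)) = sin(π/166) ≈ 0.01892.
Young: ω* = 2/(1+√(1−ρ_J²)) = 2/(1+0.01892) = 2/1.01892 = 1.9629.
ρ_SOR = ω* − 1 ≈ 0.9629.

ω* = 1.9629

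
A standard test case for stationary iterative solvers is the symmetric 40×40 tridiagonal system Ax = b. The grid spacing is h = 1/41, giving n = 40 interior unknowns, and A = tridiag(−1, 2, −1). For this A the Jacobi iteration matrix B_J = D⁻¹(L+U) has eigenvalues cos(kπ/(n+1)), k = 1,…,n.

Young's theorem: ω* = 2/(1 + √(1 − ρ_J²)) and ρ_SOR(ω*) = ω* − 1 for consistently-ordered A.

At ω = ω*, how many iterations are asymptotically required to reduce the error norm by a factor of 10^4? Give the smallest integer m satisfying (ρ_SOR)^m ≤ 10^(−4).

m = 61

With n=40, ρ(Jacobi) = cos(π/41) = 0.9970658.
√(1 − cos²(π/41)) = sin(π/41) ≈ 0.0765493.
Young: ω* = 2/(1+√(1−ρ_J²)) = 2/(1+0.0765493) = 2/1.0765493 = 1.8577877.
At ω = 1.8577877 every |λ(B_ω)| = ω−1, so ρ_SOR = 0.8577877.
4·ln10 = 9.21034; −ln(0.8577877) = 0.153399; m = ⌈9.21034/0.153399⌉ = ⌈60.042⌉ = 61.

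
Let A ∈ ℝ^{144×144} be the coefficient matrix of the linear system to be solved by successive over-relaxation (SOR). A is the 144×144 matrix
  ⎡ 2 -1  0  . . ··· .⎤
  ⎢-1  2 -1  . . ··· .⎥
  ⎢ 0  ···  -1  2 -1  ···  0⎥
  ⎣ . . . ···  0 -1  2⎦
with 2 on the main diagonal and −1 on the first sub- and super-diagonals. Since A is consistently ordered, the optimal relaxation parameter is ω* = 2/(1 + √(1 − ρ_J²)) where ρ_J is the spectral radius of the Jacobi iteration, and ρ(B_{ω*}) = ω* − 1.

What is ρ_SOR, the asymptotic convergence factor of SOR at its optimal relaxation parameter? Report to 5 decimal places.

ρ_SOR = 0.95759

With n=144, ρ(Jacobi) = cos(π/145) = 0.99977.
√(1−ρ_J²) = |sin(π/145)| = 0.021664
So ω* = 2/1.021664 = 1.95759 (Young).
ρ_SOR = ω* − 1 ≈ 0.95759.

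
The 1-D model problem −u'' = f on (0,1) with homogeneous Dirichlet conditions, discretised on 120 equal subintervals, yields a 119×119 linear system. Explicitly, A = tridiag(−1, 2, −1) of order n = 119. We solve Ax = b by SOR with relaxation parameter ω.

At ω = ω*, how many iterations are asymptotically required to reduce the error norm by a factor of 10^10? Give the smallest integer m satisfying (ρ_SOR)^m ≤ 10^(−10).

m = 440

ρ_J = max_k |cos(kπ/120)| = cos(π/120) = 0.9996573
√(1−ρ_J²) = |sin(π/120)| = 0.0261769
ω* = 2/(1+0.0261769) = 1.9489817
and ρ(B_{ω*}) = 1.9489817 − 1 = 0.9489817.
For 10 digits: m = 10·ln10 / (−ln 0.9489817) = 23.0259/0.0523658 = 439.713; round up → m = 440.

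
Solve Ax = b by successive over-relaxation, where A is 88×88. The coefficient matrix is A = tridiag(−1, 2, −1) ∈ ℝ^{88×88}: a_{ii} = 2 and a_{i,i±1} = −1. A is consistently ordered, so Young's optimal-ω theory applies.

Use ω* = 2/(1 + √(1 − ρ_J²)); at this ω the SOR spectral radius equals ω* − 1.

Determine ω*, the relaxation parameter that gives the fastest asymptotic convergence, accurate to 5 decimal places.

spectrum of D⁻¹(L+U) = {cos(kπ/89) : 1≤k≤88}; ρ_J = cos(π/89) = 0.99938.
root = sin(π/89) = 0.035291  (since 1−cos² = sin²).
[ω*] 2 ÷ (1 + 0.035291) = 2 ÷ 1.035291 = 1.93182.
At ω = 1.93182 every |λ(B_ω)| = ω−1, so ρ_SOR = 0.93182.

ω* = 1.93182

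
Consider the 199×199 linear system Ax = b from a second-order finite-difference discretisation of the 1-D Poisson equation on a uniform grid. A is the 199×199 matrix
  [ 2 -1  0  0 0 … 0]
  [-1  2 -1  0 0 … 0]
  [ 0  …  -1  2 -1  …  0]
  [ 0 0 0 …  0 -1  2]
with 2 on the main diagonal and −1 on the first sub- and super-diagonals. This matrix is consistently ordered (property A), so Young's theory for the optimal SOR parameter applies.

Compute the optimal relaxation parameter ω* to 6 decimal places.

ω* = 1.969071

n=199: λ(B_J) = 1 − λ(A)/2 = cos(kπ/200); k=1 gives ρ_J = 0.999877.
root = sin(π/200) = 0.0157073  (since 1−cos² = sin²).
Then 2/(1+√(1−ρ_J²)) = 2/(1+0.0157073); ω* = 2/1.0157073 = 1.969071.
[ρ_SOR] ω* − 1 = 0.969071.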